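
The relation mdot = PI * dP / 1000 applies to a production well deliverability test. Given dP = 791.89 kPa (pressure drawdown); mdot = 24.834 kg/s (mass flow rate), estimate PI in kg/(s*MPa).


PI = mdot * 1000 / dP
PI = 24.834 * 1000 / 791.89
PI = 31.360 kg/(s*MPa)


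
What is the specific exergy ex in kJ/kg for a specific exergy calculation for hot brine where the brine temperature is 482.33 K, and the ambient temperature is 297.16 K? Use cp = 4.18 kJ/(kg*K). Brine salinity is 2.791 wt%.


ex = cp * ((T_b - T_0) - T_0 * ln(T_b/T_0))
ex = 4.18 * ((482.33 - 297.16) - 297.16 * ln(482.33/297.16))
ex = 172.38 kJ/kg


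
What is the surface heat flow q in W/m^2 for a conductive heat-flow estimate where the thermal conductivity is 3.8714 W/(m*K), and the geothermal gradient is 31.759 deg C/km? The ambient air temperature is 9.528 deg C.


q = k * grad / 1000
q = 3.8714 * 31.759 / 1000
q = 0.12295 W/m^2


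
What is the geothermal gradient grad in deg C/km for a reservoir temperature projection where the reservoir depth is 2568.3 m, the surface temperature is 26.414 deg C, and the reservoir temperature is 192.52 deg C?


grad = (T_res - T_surf) / d * 1000
grad = (192.52 - 26.414) / 2568.3 * 1000
grad = 64.675 deg C/km


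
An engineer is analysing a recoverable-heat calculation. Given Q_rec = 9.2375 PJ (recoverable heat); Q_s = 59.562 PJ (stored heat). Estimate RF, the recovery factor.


RF = Q_rec / Q_s
RF = 9.2375 / 59.562
RF = 0.15509


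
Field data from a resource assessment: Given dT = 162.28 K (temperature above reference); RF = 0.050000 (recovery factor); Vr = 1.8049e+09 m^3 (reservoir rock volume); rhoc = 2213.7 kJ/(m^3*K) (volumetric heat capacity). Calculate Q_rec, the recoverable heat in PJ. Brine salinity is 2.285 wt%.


Step 1: Q_s = Vr*rhoc*dT/1e12 = 1.8049e+09*2213.7*162.28/1e12 = 648.3909 PJ
Step 2: Q_rec = Q_s * RF = 648.3909 * 0.05 = 32.420 PJ
Q_rec = 32.420 PJ


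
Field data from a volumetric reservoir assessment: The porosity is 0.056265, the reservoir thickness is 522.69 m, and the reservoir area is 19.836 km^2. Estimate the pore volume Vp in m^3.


Vp = A * 1e6 * hr * phi
Vp = 19.836 * 1e6 * 522.69 * 0.056265
Vp = 5.8336e+08 m^3


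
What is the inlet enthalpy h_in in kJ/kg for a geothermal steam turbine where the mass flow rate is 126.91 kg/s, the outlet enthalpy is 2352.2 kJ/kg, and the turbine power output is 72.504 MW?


h_in = h_out + P * 1000 / mdot
h_in = 2352.2 + 72.504 * 1000 / 126.91
h_in = 2923.5 kJ/kg


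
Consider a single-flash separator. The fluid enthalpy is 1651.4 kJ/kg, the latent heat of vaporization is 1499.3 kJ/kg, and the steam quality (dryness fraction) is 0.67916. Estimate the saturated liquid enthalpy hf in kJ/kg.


hf = h - x * hfg
hf = 1651.4 - 0.67916 * 1499.3
hf = 633.14 kJ/kg


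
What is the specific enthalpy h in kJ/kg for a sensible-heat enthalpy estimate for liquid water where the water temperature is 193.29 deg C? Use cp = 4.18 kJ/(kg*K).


h = cp * T
h = 4.18 * 193.29
h = 807.95 kJ/kg


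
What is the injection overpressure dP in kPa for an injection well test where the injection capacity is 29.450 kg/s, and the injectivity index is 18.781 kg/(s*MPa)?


dP = mdot * 1000 / II
dP = 29.450 * 1000 / 18.781
dP = 1568.1 kPa


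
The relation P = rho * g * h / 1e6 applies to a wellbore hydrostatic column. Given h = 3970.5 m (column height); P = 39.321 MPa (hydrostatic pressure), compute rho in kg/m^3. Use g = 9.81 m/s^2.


rho = P * 1e6 / (g * h)
rho = 39.321 * 1e6 / (9.81 * 3970.5)
rho = 1009.5 kg/m^3


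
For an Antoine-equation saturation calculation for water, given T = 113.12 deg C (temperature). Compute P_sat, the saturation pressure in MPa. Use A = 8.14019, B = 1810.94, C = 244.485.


P_sat = 10^(A - B/(C + T)) / 760 * 0.101325
P_sat = 10^(8.14019 - 1810.94/(244.485 + 113.12)) / 760 * 0.101325
P_sat = 0.15886 MPa


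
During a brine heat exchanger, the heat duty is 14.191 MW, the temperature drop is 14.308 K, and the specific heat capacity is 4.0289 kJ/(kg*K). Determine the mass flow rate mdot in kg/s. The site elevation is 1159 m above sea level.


mdot = Q * 1000 / (cp * dT)
mdot = 14.191 * 1000 / (4.0289 * 14.308)
mdot = 246.18 kg/s


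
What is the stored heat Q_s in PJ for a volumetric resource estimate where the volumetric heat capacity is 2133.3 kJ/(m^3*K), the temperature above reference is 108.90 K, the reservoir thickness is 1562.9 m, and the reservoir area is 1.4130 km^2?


Step 1: Vr = A*1e6*hr = 1.413*1e6*1562.9 = 2.208378e+09 m^3
Step 2: Q_s = Vr*rhoc*dT/1e12 = 2.208378e+09*2133.3*108.9/1e12 = 513.04 PJ
Q_s = 513.04 PJ


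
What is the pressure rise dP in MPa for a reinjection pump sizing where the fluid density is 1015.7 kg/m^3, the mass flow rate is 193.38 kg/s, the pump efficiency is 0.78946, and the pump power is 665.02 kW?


dP = P_pump * rho * eta / mdot
dP = 665.02 * 1015.7 * 0.78946 / 193.38
dP = 2757.520 kPa
Convert: 2757.520 kPa * 0.001 = 2.7575 MPa
dP = 2.7575 MPa


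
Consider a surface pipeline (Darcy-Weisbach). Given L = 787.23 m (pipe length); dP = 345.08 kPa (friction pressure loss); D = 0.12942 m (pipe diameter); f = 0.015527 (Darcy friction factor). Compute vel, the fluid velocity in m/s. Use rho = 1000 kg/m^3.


vel = sqrt(dP*1000*2*D / (f*L*rho))
vel = sqrt(345.08*1000*2*0.12942 / (0.015527*787.23*1000))
vel = 2.7032 m/s


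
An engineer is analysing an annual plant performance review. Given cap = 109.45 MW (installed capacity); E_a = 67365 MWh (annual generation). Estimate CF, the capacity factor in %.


CF = E_a / (cap * 8760) * 100
CF = 67365 / (109.45 * 8760) * 100
CF = 7.0261 %


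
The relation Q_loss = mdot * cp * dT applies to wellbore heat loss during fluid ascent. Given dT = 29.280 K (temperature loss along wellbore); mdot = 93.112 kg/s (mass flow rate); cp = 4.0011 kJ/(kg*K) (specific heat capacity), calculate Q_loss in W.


Q_loss = mdot * cp * dT
Q_loss = 93.112 * 4.0011 * 29.280
Q_loss = 10908.28 kW
Convert: 10908.28 kW * 1000.0 = 1.0908e+07 W
Q_loss = 1.0908e+07 W


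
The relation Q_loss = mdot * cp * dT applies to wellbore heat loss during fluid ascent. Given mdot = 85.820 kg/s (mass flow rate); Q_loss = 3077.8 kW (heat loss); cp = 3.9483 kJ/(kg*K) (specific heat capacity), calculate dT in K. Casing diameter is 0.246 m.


dT = Q_loss / (mdot * cp)
dT = 3077.8 / (85.820 * 3.9483)
dT = 9.0833 K


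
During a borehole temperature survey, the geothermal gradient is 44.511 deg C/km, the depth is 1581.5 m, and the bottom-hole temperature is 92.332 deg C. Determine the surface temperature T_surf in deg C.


T_surf = T_d - grad * d / 1000
T_surf = 92.332 - 44.511 * 1581.5 / 1000
T_surf = 21.938 deg C


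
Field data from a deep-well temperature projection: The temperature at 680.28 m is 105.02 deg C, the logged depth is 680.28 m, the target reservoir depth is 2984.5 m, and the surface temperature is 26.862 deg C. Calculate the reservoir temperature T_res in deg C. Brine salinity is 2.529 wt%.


Step 1: grad = (T_d1 - T_surf)/d1 * 1000 = (105.02 - 26.862)/680.28 * 1000 = 114.8909 deg C/km
Step 2: T_res = T_surf + grad*d2/1000 = 26.862 + 114.8909*2984.5/1000 = 369.75 deg C
T_res = 369.75 deg C


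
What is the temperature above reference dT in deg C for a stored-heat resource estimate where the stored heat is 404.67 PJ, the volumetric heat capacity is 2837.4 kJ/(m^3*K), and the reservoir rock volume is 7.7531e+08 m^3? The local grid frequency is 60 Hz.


dT = Q_s * 1e12 / (Vr * rhoc)
dT = 404.67 * 1e12 / (7.7531e+08 * 2837.4)
dT = 183.9522 K
Convert (temperature difference, 1 K = 1 deg C): 183.9522 K = 183.9522 deg C
dT = 183.95 deg C


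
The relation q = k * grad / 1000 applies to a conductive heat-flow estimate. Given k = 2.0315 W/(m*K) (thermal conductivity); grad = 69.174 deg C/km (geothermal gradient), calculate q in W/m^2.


q = k * grad / 1000
q = 2.0315 * 69.174 / 1000
q = 0.14053 W/m^2


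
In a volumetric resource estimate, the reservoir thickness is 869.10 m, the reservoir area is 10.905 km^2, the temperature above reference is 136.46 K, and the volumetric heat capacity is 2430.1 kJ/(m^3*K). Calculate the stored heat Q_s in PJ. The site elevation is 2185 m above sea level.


Step 1: Vr = A*1e6*hr = 10.905*1e6*869.1 = 9.477536e+09 m^3
Step 2: Q_s = Vr*rhoc*dT/1e12 = 9.477536e+09*2430.1*136.46/1e12 = 3142.9 PJ
Q_s = 3142.9 PJ


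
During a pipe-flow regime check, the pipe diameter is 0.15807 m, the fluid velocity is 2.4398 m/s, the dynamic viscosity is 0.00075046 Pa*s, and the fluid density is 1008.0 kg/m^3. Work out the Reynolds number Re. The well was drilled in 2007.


Re = rho * vel * D / mu
Re = 1008.0 * 2.4398 * 0.15807 / 0.00075046
Re = 5.1801e+05


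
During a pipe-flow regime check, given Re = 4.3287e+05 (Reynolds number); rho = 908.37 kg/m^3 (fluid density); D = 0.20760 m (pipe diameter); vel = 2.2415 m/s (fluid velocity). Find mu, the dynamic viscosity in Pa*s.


mu = rho * vel * D / Re
mu = 908.37 * 2.2415 * 0.20760 / 4.3287e+05
mu = 0.00097650 Pa*s


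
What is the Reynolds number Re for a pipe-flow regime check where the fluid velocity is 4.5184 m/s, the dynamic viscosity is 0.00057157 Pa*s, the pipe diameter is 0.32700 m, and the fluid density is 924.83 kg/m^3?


Re = rho * vel * D / mu
Re = 924.83 * 4.5184 * 0.32700 / 0.00057157
Re = 2.3907e+06


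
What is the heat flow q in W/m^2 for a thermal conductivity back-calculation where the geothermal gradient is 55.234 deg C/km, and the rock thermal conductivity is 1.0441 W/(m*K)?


q = k * grad / 1000
q = 1.0441 * 55.234 / 1000
q = 0.057670 W/m^2


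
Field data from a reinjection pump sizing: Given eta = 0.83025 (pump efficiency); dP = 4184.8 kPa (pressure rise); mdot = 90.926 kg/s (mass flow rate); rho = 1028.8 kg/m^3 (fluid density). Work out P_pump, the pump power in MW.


P_pump = mdot * dP / (rho * eta)
P_pump = 90.926 * 4184.8 / (1028.8 * 0.83025)
P_pump = 445.4746 kW
Convert: 445.4746 kW * 0.001 = 0.44547 MW
P_pump = 0.44547 MW


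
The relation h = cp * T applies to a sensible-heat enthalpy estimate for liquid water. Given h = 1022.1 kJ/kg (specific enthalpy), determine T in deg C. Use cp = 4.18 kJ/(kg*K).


T = h / cp
T = 1022.1 / 4.18
T = 244.52 deg C


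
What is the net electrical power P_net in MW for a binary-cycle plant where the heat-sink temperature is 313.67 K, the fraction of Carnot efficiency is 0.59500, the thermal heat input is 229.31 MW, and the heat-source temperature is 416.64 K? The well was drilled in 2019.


Step 1: eta = (1 - Tc/Th)*f = (1 - 313.67/416.64)*0.595 = 0.1470506
Step 2: P_net = eta * Q_in = 0.1470506 * 229.31 = 33.720 MW
P_net = 33.720 MW


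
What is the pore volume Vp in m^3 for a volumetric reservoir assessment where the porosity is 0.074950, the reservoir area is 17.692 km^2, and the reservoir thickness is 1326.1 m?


Vp = A * 1e6 * hr * phi
Vp = 17.692 * 1e6 * 1326.1 * 0.074950
Vp = 1.7584e+09 m^3


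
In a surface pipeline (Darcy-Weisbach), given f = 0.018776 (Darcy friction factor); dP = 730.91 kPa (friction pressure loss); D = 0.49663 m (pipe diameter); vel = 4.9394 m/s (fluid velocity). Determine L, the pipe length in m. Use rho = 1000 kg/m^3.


L = dP*1000*D / (f*rho*vel^2/2)
L = 730.91*1000*0.49663 / (0.018776*1000*4.9394^2/2)
L = 1584.8 m


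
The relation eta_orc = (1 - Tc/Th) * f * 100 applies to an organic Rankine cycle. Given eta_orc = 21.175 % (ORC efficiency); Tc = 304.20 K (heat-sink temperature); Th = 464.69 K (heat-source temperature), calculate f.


f = (eta_orc/100) / (1 - Tc/Th)
f = (21.175/100) / (1 - 304.20/464.69)
f = 0.61311


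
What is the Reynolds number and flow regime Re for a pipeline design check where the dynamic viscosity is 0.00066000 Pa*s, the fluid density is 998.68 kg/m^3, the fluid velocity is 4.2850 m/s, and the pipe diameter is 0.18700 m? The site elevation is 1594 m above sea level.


Step 1: Re = rho*vel*D/mu = 998.68*4.285*0.187/0.00066 = 1.2125e+06
Step 2: Re = 1.2125e+06 > 4000, so flow is turbulent.
Re = 1.2125e+06 (turbulent)


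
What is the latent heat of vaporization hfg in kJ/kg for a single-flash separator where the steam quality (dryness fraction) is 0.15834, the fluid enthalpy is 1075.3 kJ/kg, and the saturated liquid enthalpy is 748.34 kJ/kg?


hfg = (h - hf) / x
hfg = (1075.3 - 748.34) / 0.15834
hfg = 2064.9 kJ/kg


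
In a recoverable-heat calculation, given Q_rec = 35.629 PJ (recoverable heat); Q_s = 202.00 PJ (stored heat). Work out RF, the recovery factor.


RF = Q_rec / Q_s
RF = 35.629 / 202.00
RF = 0.17638


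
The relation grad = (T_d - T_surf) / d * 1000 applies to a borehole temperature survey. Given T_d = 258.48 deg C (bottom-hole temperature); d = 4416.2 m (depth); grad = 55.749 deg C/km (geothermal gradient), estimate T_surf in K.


T_surf = T_d - grad * d / 1000
T_surf = 258.48 - 55.749 * 4416.2 / 1000
T_surf = 12.28127 deg C
Convert to K: 12.28127 + 273.15 = 285.43 K
T_surf = 285.43 K


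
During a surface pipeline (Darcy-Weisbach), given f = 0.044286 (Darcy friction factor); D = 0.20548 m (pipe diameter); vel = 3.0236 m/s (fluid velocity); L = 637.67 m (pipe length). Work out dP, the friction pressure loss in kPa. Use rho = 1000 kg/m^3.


dP = f * (L/D) * (rho*vel^2/2) / 1000
dP = 0.044286 * (637.67/0.20548) * (1000*3.0236^2/2) / 1000
dP = 628.22 kPa


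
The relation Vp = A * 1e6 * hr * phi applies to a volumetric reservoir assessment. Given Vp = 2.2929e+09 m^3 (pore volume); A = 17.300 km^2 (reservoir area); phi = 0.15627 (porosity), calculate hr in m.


hr = Vp / (A * 1e6 * phi)
hr = 2.2929e+09 / (17.300 * 1e6 * 0.15627)
hr = 848.13 m


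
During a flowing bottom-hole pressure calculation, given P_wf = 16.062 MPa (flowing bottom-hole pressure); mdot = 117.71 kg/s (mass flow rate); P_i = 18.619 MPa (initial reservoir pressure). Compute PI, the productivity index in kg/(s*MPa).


PI = mdot / (P_i - P_wf)
PI = 117.71 / (18.619 - 16.062)
PI = 46.034 kg/(s*MPa)


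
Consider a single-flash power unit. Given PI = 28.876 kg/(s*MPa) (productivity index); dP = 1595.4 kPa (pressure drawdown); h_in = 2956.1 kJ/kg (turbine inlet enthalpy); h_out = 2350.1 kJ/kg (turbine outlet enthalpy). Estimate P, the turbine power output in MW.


Step 1: mdot = PI * dP / 1000 = 28.876 * 1595.4 / 1000 = 46.06877 kg/s
Step 2: P = mdot*(h_in - h_out)/1000 = 46.06877*(2956.1 - 2350.1)/1000 = 27.918 MW
P = 27.918 MW


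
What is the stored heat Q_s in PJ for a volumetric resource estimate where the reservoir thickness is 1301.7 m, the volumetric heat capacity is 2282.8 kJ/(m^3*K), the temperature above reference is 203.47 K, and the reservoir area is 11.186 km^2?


Step 1: Vr = A*1e6*hr = 11.186*1e6*1301.7 = 1.456082e+10 m^3
Step 2: Q_s = Vr*rhoc*dT/1e12 = 1.456082e+10*2282.8*203.47/1e12 = 6763.2 PJ
Q_s = 6763.2 PJ


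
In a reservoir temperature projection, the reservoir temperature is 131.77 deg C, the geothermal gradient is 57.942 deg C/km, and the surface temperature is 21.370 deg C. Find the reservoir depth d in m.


d = (T_res - T_surf) / grad * 1000
d = (131.77 - 21.370) / 57.942 * 1000
d = 1905.4 m


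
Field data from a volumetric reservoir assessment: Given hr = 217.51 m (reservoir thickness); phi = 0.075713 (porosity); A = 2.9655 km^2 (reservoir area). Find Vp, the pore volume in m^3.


Vp = A * 1e6 * hr * phi
Vp = 2.9655 * 1e6 * 217.51 * 0.075713
Vp = 4.8837e+07 m^3


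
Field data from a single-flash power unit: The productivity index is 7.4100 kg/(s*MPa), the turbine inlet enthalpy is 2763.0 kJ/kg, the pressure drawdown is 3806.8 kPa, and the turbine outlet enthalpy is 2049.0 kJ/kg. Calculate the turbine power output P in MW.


Step 1: mdot = PI * dP / 1000 = 7.41 * 3806.8 / 1000 = 28.20839 kg/s
Step 2: P = mdot*(h_in - h_out)/1000 = 28.20839*(2763.0 - 2049.0)/1000 = 20.141 MW
P = 20.141 MW


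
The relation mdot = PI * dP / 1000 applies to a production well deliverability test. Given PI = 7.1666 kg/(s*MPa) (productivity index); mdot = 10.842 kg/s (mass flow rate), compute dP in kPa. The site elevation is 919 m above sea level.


dP = mdot * 1000 / PI
dP = 10.842 * 1000 / 7.1666
dP = 1512.9 kPa


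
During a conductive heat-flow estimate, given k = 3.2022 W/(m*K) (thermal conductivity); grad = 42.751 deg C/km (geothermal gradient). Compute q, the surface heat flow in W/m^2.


q = k * grad / 1000
q = 3.2022 * 42.751 / 1000
q = 0.13690 W/m^2


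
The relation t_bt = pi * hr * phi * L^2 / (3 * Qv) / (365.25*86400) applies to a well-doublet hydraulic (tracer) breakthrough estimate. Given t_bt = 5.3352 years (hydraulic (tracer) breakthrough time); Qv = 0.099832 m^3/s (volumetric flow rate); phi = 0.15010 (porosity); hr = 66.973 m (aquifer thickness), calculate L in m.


L = sqrt(t_bt*365.25*86400*3*Qv / (pi*hr*phi))
L = sqrt(5.3352*365.25*86400*3*0.099832 / (pi*66.973*0.15010))
L = 1263.6 m


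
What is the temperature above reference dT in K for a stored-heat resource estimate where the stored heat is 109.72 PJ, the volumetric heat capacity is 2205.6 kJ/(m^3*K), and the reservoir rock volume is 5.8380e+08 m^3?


dT = Q_s * 1e12 / (Vr * rhoc)
dT = 109.72 * 1e12 / (5.8380e+08 * 2205.6)
dT = 85.211 K


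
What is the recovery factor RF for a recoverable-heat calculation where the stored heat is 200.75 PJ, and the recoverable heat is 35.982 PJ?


RF = Q_rec / Q_s
RF = 35.982 / 200.75
RF = 0.17924


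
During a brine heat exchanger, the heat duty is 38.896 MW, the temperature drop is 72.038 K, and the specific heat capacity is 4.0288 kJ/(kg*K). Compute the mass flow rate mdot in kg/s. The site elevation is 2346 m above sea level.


mdot = Q * 1000 / (cp * dT)
mdot = 38.896 * 1000 / (4.0288 * 72.038)
mdot = 134.02 kg/s


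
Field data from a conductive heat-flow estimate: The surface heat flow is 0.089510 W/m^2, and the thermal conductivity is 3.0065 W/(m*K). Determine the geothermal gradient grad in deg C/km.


grad = q * 1000 / k
grad = 0.089510 * 1000 / 3.0065
grad = 29.772 deg C/km


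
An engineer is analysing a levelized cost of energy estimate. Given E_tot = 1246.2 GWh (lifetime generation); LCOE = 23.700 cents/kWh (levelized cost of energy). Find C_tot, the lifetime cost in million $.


C_tot = LCOE / 100 * E_tot
C_tot = 23.700 / 100 * 1246.2
C_tot = 295.35 million $


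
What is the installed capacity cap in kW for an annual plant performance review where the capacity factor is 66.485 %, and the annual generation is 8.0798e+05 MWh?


cap = E_a / (CF/100 * 8760)
cap = 8.0798e+05 / (66.485/100 * 8760)
cap = 138.7308 MW
Convert: 138.7308 MW * 1000.0 = 1.3873e+05 kW
cap = 1.3873e+05 kW


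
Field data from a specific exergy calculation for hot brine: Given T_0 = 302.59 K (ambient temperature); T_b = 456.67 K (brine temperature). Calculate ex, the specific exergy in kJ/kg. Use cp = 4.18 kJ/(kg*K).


ex = cp * ((T_b - T_0) - T_0 * ln(T_b/T_0))
ex = 4.18 * ((456.67 - 302.59) - 302.59 * ln(456.67/302.59))
ex = 123.47 kJ/kg


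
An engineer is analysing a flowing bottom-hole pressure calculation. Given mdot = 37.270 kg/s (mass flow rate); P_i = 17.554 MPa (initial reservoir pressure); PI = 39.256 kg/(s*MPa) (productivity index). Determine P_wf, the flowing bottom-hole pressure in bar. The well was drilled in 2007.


P_wf = P_i - mdot / PI
P_wf = 17.554 - 37.270 / 39.256
P_wf = 16.60459 MPa
Convert: 16.60459 MPa * 10.0 = 166.05 bar
P_wf = 166.05 bar


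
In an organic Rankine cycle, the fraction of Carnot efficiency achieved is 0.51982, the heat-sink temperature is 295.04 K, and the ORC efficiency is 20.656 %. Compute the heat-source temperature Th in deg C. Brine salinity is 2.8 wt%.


Th = Tc / (1 - (eta_orc/100)/f)
Th = 295.04 / (1 - (20.656/100)/0.51982)
Th = 489.5859 K
Convert to deg C: 489.5859 - 273.15 = 216.44 deg C
Th = 216.44 deg C


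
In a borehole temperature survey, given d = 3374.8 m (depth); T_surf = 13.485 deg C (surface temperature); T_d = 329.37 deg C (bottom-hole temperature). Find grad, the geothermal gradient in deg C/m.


grad = (T_d - T_surf) / d * 1000
grad = (329.37 - 13.485) / 3374.8 * 1000
grad = 93.60110 deg C/km
Convert: 93.60110 deg C/km * 0.001 = 0.093601 deg C/m
grad = 0.093601 deg C/m


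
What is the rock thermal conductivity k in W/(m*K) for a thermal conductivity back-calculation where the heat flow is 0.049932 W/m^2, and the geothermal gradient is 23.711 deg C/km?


k = q / (grad / 1000)
k = 0.049932 / (23.711 / 1000)
k = 2.1059 W/(m*K)


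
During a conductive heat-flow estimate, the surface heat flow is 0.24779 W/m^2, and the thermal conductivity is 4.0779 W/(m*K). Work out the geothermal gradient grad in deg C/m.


grad = q * 1000 / k
grad = 0.24779 * 1000 / 4.0779
grad = 60.76412 deg C/km
Convert: 60.76412 deg C/km * 0.001 = 0.060764 deg C/m
grad = 0.060764 deg C/m


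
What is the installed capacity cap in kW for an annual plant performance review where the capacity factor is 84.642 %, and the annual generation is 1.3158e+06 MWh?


cap = E_a / (CF/100 * 8760)
cap = 1.3158e+06 / (84.642/100 * 8760)
cap = 177.4597 MW
Convert: 177.4597 MW * 1000.0 = 1.7746e+05 kW
cap = 1.7746e+05 kW


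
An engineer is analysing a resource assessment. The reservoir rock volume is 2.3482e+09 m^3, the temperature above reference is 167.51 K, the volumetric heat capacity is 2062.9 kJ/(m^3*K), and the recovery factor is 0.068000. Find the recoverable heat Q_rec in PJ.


Step 1: Q_s = Vr*rhoc*dT/1e12 = 2.3482e+09*2062.9*167.51/1e12 = 811.4355 PJ
Step 2: Q_rec = Q_s * RF = 811.4355 * 0.068 = 55.178 PJ
Q_rec = 55.178 PJ


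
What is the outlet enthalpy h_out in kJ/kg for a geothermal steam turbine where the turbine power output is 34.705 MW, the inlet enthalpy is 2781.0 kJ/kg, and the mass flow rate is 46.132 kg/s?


h_out = h_in - P * 1000 / mdot
h_out = 2781.0 - 34.705 * 1000 / 46.132
h_out = 2028.7 kJ/kg


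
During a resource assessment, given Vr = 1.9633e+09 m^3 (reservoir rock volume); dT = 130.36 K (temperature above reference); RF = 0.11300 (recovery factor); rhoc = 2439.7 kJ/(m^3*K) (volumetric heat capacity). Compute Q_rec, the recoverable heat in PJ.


Step 1: Q_s = Vr*rhoc*dT/1e12 = 1.9633e+09*2439.7*130.36/1e12 = 624.4065 PJ
Step 2: Q_rec = Q_s * RF = 624.4065 * 0.113 = 70.558 PJ
Q_rec = 70.558 PJ


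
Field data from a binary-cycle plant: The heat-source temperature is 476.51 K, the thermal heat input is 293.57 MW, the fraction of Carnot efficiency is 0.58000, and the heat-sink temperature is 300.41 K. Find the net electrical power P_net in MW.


Step 1: eta = (1 - Tc/Th)*f = (1 - 300.41/476.51)*0.58 = 0.2143460
Step 2: P_net = eta * Q_in = 0.2143460 * 293.57 = 62.926 MW
P_net = 62.926 MW


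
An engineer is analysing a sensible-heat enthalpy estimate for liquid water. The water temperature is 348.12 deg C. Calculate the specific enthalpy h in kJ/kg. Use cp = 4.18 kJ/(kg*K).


h = cp * T
h = 4.18 * 348.12
h = 1455.1 kJ/kg


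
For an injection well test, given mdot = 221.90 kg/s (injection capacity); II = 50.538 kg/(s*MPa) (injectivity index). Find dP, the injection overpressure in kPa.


dP = mdot * 1000 / II
dP = 221.90 * 1000 / 50.538
dP = 4390.8 kPa


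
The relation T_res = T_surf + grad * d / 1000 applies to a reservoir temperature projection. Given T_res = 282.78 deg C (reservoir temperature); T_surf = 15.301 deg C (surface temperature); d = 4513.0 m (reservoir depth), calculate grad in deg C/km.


grad = (T_res - T_surf) / d * 1000
grad = (282.78 - 15.301) / 4513.0 * 1000
grad = 59.269 deg C/km


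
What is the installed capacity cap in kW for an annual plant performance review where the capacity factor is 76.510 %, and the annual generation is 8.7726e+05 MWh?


cap = E_a / (CF/100 * 8760)
cap = 8.7726e+05 / (76.510/100 * 8760)
cap = 130.8899 MW
Convert: 130.8899 MW * 1000.0 = 1.3089e+05 kW
cap = 1.3089e+05 kW


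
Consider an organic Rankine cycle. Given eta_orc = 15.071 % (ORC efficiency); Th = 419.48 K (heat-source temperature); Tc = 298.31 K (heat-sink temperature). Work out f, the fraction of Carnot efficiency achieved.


f = (eta_orc/100) / (1 - Tc/Th)
f = (15.071/100) / (1 - 298.31/419.48)
f = 0.52174


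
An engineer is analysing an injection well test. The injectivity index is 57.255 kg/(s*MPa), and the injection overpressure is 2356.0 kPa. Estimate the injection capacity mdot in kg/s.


mdot = II * dP / 1000
mdot = 57.255 * 2356.0 / 1000
mdot = 134.89 kg/s


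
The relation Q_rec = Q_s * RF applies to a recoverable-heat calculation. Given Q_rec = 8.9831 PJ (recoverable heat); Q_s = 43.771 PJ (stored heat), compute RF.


RF = Q_rec / Q_s
RF = 8.9831 / 43.771
RF = 0.20523


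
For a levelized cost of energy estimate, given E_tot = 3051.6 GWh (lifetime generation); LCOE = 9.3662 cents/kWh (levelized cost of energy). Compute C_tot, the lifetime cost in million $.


C_tot = LCOE / 100 * E_tot
C_tot = 9.3662 / 100 * 3051.6
C_tot = 285.82 million $


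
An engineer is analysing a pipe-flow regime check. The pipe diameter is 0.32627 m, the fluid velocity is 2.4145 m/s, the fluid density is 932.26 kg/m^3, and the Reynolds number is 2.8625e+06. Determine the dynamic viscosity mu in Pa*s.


mu = rho * vel * D / Re
mu = 932.26 * 2.4145 * 0.32627 / 2.8625e+06
mu = 0.00025656 Pa*s


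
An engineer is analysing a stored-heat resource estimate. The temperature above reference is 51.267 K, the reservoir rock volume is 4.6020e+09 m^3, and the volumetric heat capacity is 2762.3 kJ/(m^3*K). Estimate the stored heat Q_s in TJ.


Q_s = Vr * rhoc * dT / 1e12
Q_s = 4.6020e+09 * 2762.3 * 51.267 / 1e12
Q_s = 651.7115 PJ
Convert: 651.7115 PJ * 1000.0 = 6.5171e+05 TJ
Q_s = 6.5171e+05 TJ


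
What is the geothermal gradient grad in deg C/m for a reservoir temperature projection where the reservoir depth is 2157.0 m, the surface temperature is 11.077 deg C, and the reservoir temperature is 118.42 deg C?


grad = (T_res - T_surf) / d * 1000
grad = (118.42 - 11.077) / 2157.0 * 1000
grad = 49.76495 deg C/km
Convert: 49.76495 deg C/km * 0.001 = 0.049765 deg C/m
grad = 0.049765 deg C/m


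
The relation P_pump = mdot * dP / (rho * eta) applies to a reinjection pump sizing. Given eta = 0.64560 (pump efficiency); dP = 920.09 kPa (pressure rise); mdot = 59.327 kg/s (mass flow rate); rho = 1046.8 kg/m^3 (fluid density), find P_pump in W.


P_pump = mdot * dP / (rho * eta)
P_pump = 59.327 * 920.09 / (1046.8 * 0.64560)
P_pump = 80.77100 kW
Convert: 80.77100 kW * 1000.0 = 80771 W
P_pump = 80771 W


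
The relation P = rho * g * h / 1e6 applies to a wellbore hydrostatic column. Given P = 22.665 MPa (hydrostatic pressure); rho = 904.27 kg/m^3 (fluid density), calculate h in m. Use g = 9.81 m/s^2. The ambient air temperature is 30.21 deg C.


h = P * 1e6 / (g * rho)
h = 22.665 * 1e6 / (9.81 * 904.27)
h = 2555.0 m


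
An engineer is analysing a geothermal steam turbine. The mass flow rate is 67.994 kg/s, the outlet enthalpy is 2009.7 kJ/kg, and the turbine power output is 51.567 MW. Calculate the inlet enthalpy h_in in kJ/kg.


h_in = h_out + P * 1000 / mdot
h_in = 2009.7 + 51.567 * 1000 / 67.994
h_in = 2768.1 kJ/kg


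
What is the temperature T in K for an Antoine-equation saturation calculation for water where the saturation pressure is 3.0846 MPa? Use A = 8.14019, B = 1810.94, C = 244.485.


T = B / (A - log10(P_sat * 760 / 0.101325)) - C
T = 1810.94 / (8.14019 - log10(3.0846 * 760 / 0.101325)) - 244.485
T = 235.1206 deg C
Convert to K: 235.1206 + 273.15 = 508.27 K
T = 508.27 K


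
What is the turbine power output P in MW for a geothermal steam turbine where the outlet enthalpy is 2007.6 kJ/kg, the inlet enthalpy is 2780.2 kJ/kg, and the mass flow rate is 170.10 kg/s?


P = mdot * (h_in - h_out) / 1000
P = 170.10 * (2780.2 - 2007.6) / 1000
P = 131.42 MW


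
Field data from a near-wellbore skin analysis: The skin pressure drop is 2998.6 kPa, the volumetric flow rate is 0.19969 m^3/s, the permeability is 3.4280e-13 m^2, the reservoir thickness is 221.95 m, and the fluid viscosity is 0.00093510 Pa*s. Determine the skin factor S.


S = dP_s * 1000 * 2*pi*k*hr / (q*mu)
S = 2998.6 * 1000 * 2*pi*3.4280e-13*221.95 / (0.19969*0.00093510)
S = 7.6768


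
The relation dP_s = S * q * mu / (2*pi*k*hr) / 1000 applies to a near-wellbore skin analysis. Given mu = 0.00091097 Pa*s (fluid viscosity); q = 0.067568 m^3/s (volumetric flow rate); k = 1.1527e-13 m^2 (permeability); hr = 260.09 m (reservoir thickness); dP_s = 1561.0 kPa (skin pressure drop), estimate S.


S = dP_s * 1000 * 2*pi*k*hr / (q*mu)
S = 1561.0 * 1000 * 2*pi*1.1527e-13*260.09 / (0.067568*0.00091097)
S = 4.7772


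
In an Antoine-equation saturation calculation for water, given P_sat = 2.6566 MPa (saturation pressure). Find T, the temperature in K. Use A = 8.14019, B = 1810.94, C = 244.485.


T = B / (A - log10(P_sat * 760 / 0.101325)) - C
T = 1810.94 / (8.14019 - log10(2.6566 * 760 / 0.101325)) - 244.485
T = 227.0198 deg C
Convert to K: 227.0198 + 273.15 = 500.17 K
T = 500.17 K


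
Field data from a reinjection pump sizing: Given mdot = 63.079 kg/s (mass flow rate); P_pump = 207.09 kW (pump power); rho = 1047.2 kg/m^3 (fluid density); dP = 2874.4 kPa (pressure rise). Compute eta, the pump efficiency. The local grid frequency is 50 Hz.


eta = mdot * dP / (rho * P_pump)
eta = 63.079 * 2874.4 / (1047.2 * 207.09)
eta = 0.83607


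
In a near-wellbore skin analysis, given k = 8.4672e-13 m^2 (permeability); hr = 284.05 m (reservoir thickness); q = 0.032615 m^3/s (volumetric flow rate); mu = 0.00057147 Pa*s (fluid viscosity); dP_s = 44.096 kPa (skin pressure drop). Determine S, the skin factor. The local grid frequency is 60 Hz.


S = dP_s * 1000 * 2*pi*k*hr / (q*mu)
S = 44.096 * 1000 * 2*pi*8.4672e-13*284.05 / (0.032615*0.00057147)
S = 3.5752


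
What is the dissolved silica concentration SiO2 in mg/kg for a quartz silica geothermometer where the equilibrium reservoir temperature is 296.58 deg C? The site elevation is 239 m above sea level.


SiO2 = 10^(5.19 - 1309/(T_eq + 273.15))
SiO2 = 10^(5.19 - 1309/(296.58 + 273.15))
SiO2 = 780.59 mg/kg


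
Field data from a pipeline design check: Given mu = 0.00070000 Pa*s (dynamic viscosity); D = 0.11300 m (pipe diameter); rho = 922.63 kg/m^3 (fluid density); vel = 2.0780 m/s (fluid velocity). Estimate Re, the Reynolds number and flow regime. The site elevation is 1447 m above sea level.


Step 1: Re = rho*vel*D/mu = 922.63*2.078*0.113/0.0007 = 3.0949e+05
Step 2: Re = 3.0949e+05 > 4000, so flow is turbulent.
Re = 3.0949e+05 (turbulent)


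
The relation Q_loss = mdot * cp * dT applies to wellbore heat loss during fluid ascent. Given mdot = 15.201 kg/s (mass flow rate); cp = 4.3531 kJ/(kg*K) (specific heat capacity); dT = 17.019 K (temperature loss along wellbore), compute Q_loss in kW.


Q_loss = mdot * cp * dT
Q_loss = 15.201 * 4.3531 * 17.019
Q_loss = 1126.2 kW


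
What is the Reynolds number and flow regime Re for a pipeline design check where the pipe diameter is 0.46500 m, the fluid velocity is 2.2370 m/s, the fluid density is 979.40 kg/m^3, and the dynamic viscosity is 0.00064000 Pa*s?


Step 1: Re = rho*vel*D/mu = 979.4*2.237*0.465/0.00064 = 1.5918e+06
Step 2: Re = 1.5918e+06 > 4000, so flow is turbulent.
Re = 1.5918e+06 (turbulent)


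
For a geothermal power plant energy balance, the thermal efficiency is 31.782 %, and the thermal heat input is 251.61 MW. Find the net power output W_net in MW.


W_net = eta / 100 * Q_in
W_net = 31.782 / 100 * 251.61
W_net = 79.967 MW


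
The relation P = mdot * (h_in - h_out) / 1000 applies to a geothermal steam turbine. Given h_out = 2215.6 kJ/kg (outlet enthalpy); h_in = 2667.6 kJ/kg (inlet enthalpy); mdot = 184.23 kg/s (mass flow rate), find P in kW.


P = mdot * (h_in - h_out) / 1000
P = 184.23 * (2667.6 - 2215.6) / 1000
P = 83.27196 MW
Convert: 83.27196 MW * 1000.0 = 83272 kW
P = 83272 kW


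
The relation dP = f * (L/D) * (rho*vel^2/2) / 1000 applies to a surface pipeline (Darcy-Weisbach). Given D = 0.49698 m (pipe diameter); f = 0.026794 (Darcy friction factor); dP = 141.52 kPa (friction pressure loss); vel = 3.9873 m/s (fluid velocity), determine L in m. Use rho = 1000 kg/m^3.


L = dP*1000*D / (f*rho*vel^2/2)
L = 141.52*1000*0.49698 / (0.026794*1000*3.9873^2/2)
L = 330.21 m


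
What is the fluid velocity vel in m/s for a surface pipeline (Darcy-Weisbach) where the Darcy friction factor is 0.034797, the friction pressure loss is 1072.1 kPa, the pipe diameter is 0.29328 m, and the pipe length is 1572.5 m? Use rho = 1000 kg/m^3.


vel = sqrt(dP*1000*2*D / (f*L*rho))
vel = sqrt(1072.1*1000*2*0.29328 / (0.034797*1572.5*1000))
vel = 3.3901 m/s


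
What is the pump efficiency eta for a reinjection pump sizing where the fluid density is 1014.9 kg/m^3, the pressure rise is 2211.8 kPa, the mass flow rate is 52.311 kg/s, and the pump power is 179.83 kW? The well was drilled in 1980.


eta = mdot * dP / (rho * P_pump)
eta = 52.311 * 2211.8 / (1014.9 * 179.83)
eta = 0.63395


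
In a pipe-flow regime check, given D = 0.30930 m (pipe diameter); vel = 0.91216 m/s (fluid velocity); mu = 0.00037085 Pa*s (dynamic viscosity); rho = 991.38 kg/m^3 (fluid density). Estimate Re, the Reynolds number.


Re = rho * vel * D / mu
Re = 991.38 * 0.91216 * 0.30930 / 0.00037085
Re = 7.5421e+05


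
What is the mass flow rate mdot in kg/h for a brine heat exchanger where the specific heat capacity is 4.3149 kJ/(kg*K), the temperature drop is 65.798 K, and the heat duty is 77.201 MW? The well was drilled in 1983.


mdot = Q * 1000 / (cp * dT)
mdot = 77.201 * 1000 / (4.3149 * 65.798)
mdot = 271.9190 kg/s
Convert: 271.9190 kg/s * 3600.0 = 9.7891e+05 kg/h
mdot = 9.7891e+05 kg/h


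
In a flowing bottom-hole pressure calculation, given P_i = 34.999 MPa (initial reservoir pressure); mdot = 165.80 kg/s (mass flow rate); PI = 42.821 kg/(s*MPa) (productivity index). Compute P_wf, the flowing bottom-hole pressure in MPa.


P_wf = P_i - mdot / PI
P_wf = 34.999 - 165.80 / 42.821
P_wf = 31.127 MPa


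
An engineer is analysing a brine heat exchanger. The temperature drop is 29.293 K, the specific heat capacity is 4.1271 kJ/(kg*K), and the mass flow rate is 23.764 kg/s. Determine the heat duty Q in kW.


Q = mdot * cp * dT / 1000
Q = 23.764 * 4.1271 * 29.293 / 1000
Q = 2.872952 MW
Convert: 2.872952 MW * 1000.0 = 2873.0 kW
Q = 2873.0 kW


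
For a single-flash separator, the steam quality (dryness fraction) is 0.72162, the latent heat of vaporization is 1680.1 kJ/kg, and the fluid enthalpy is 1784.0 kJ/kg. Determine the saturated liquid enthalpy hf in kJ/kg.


hf = h - x * hfg
hf = 1784.0 - 0.72162 * 1680.1
hf = 571.61 kJ/kg


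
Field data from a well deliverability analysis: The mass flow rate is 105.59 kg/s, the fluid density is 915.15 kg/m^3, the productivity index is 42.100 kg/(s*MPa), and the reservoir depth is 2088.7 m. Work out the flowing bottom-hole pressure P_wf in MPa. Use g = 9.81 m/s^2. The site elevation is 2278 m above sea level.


Step 1: P_i = rho*g*h/1e6 = 915.15*9.81*2088.7/1e6 = 18.75156 MPa
Step 2: P_wf = P_i - mdot/PI = 18.75156 - 105.59/42.1 = 16.243 MPa
P_wf = 16.243 MPa


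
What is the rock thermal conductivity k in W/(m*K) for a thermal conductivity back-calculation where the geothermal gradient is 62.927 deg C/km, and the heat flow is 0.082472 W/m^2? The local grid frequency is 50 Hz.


k = q / (grad / 1000)
k = 0.082472 / (62.927 / 1000)
k = 1.3106 W/(m*K)


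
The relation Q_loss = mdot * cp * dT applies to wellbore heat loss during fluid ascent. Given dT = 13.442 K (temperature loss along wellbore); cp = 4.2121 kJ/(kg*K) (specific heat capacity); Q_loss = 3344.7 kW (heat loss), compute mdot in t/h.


mdot = Q_loss / (cp * dT)
mdot = 3344.7 / (4.2121 * 13.442)
mdot = 59.07376 kg/s
Convert: 59.07376 kg/s * 3.6 = 212.67 t/h
mdot = 212.67 t/h


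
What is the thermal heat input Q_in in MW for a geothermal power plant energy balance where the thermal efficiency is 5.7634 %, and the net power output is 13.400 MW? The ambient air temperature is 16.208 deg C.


Q_in = W_net / (eta / 100)
Q_in = 13.400 / (5.7634 / 100)
Q_in = 232.50 MW


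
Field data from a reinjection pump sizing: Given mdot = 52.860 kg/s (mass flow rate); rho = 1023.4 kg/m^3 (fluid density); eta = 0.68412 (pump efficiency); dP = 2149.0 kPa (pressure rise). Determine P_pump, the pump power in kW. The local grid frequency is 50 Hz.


P_pump = mdot * dP / (rho * eta)
P_pump = 52.860 * 2149.0 / (1023.4 * 0.68412)
P_pump = 162.25 kW


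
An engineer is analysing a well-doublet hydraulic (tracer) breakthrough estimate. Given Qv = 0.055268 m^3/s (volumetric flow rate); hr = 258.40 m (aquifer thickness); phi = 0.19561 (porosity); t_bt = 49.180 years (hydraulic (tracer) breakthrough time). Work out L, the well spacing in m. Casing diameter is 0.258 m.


L = sqrt(t_bt*365.25*86400*3*Qv / (pi*hr*phi))
L = sqrt(49.180*365.25*86400*3*0.055268 / (pi*258.40*0.19561))
L = 1273.0 m


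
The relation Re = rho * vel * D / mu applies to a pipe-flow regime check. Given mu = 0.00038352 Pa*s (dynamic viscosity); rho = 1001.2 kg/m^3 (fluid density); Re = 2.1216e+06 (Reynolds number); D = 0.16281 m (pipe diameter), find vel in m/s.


vel = Re * mu / (rho * D)
vel = 2.1216e+06 * 0.00038352 / (1001.2 * 0.16281)
vel = 4.9917 m/s


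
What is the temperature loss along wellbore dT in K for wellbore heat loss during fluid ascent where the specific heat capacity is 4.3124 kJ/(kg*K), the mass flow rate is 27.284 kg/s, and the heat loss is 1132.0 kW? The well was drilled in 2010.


dT = Q_loss / (mdot * cp)
dT = 1132.0 / (27.284 * 4.3124)
dT = 9.6210 K


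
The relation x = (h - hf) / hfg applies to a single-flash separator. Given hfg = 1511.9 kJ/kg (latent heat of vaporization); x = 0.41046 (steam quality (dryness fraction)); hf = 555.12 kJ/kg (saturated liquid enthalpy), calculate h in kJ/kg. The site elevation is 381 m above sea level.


h = hf + x * hfg
h = 555.12 + 0.41046 * 1511.9
h = 1175.7 kJ/kg


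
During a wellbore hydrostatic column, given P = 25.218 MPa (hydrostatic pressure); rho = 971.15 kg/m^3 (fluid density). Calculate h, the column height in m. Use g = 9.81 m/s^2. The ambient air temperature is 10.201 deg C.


h = P * 1e6 / (g * rho)
h = 25.218 * 1e6 / (9.81 * 971.15)
h = 2647.0 m


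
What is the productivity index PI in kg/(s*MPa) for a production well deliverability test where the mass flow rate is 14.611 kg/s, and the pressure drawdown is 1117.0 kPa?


PI = mdot * 1000 / dP
PI = 14.611 * 1000 / 1117.0
PI = 13.081 kg/(s*MPa)


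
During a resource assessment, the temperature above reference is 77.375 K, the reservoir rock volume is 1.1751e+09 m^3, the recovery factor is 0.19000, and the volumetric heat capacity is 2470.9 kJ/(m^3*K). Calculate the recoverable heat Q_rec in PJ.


Step 1: Q_s = Vr*rhoc*dT/1e12 = 1.1751e+09*2470.9*77.375/1e12 = 224.6625 PJ
Step 2: Q_rec = Q_s * RF = 224.6625 * 0.19 = 42.686 PJ
Q_rec = 42.686 PJ


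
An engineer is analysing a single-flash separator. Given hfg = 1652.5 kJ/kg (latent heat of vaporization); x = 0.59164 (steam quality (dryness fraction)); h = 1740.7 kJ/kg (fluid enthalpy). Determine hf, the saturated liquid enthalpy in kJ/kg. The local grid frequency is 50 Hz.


hf = h - x * hfg
hf = 1740.7 - 0.59164 * 1652.5
hf = 763.01 kJ/kg


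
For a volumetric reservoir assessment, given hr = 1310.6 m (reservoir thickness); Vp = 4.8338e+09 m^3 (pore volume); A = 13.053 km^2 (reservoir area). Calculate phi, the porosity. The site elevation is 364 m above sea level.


phi = Vp / (A * 1e6 * hr)
phi = 4.8338e+09 / (13.053 * 1e6 * 1310.6)
phi = 0.28256


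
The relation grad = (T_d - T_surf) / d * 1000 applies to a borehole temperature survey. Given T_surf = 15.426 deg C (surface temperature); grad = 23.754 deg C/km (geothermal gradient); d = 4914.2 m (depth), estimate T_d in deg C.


T_d = T_surf + grad * d / 1000
T_d = 15.426 + 23.754 * 4914.2 / 1000
T_d = 132.16 deg C
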